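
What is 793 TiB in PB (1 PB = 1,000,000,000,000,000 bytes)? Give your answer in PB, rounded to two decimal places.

0.87 PB

793 TiB × 1,099,511,627,776 bytes/TiB = 871,912,720,826,368 bytes
1 PB = 1,000,000,000,000,000 bytes
871,912,720,826,368 / 1,000,000,000,000,000 = 0.87 PB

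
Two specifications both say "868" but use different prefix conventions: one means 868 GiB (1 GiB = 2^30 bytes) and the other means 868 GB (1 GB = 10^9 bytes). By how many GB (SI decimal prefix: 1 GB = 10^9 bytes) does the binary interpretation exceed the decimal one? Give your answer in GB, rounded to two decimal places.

868 GiB = 868 × 1,073,741,824 = 932,007,903,232 bytes
868 GB = 868 × 1,000,000,000 = 868,000,000,000 bytes
difference = 64,007,903,232 bytes
64,007,903,232 / 1,000,000,000 = 64.01 GB

64.01 GB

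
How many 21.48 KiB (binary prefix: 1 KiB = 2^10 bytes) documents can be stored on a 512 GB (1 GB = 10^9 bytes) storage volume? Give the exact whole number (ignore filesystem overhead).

Capacity: 512 GB = 512,000,000,000 bytes
Per item: 21.48 KiB = 21,995.52 bytes
⌊512,000,000,000 / 21,995.52⌋ = 23,277,467

23,277,467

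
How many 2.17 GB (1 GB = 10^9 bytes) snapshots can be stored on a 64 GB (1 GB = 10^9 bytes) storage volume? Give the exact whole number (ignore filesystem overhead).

29

Capacity: 64 GB = 64,000,000,000 bytes
Per item: 2.17 GB = 2,170,000,000 bytes
⌊64,000,000,000 / 2,170,000,000⌋ = 29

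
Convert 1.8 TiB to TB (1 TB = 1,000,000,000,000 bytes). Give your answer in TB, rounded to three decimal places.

1.8 TiB = 1.8 × 2^40 bytes = 1,979,120,929,996.8 bytes
1 TB = 1,000,000,000,000 bytes
1,979,120,929,996.8 / 1,000,000,000,000 = 1.979 TB

1.979 TB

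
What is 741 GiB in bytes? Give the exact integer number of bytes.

741 × 1,073,741,824 = 795,642,691,584 bytes  (1 GiB = 2^30 bytes)

795,642,691,584 bytes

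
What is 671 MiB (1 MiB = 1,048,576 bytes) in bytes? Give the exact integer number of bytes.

671 × 1,048,576 = 703,594,496 bytes  (1 MiB = 2^20 bytes)

703,594,496 bytes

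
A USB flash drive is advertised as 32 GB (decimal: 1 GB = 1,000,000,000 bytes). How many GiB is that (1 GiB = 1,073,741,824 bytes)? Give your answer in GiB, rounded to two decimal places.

32 GB × 1,000,000,000 bytes/GB = 32,000,000,000 bytes
1 GiB = 2^30 bytes = 1,073,741,824 bytes
32,000,000,000 / 1,073,741,824 = 29.80 GiB

29.80 GiB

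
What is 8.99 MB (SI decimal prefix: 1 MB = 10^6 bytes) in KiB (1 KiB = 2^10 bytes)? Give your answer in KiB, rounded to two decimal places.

8,779.30 KiB

8.99 MB = 8.99 × 10^6 bytes = 8,990,000 bytes
1 KiB = 1,024 bytes
8,990,000 / 1,024 = 8,779.30 KiB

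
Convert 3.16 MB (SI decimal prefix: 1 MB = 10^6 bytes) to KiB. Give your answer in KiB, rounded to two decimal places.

3.16 MB × 1,000,000 bytes/MB = 3,160,000 bytes
1 KiB = 2^10 bytes = 1,024 bytes
3,160,000 / 1,024 = 3,085.94 KiB

3,085.94 KiB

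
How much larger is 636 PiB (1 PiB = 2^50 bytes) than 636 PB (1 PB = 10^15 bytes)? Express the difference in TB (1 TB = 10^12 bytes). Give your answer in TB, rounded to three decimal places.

80,072.341 TB

636 PiB = 636 × 1,125,899,906,842,624 = 716,072,340,751,908,864 bytes
636 PB = 636 × 1,000,000,000,000,000 = 636,000,000,000,000,000 bytes
difference = 80,072,340,751,908,864 bytes
80,072,340,751,908,864 / 1,000,000,000,000 = 80,072.341 TB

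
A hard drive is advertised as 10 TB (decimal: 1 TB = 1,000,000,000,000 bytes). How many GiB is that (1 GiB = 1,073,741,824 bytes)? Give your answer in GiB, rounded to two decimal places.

9,313.23 GiB

10 TB = 10 × 10^12 bytes = 10,000,000,000,000 bytes
1 GiB = 1,073,741,824 bytes
10,000,000,000,000 / 1,073,741,824 = 9,313.23 GiB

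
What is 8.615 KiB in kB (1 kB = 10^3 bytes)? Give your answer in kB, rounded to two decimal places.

8.82 kB

8.615 KiB × 1,024 bytes/KiB = 8,821.76 bytes
1 kB = 10^3 bytes = 1,000 bytes
8,821.76 / 1,000 = 8.82 kB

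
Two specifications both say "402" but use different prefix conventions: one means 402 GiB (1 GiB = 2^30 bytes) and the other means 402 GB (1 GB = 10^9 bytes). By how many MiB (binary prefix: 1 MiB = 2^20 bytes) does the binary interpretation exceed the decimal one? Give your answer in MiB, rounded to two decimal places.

28,270.92 MiB

402 GiB = 402 × 1,073,741,824 = 431,644,213,248 bytes
402 GB = 402 × 1,000,000,000 = 402,000,000,000 bytes
difference = 29,644,213,248 bytes
29,644,213,248 / 1,048,576 = 28,270.92 MiB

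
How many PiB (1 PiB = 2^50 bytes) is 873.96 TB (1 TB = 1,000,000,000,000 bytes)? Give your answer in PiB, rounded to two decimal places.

873.96 TB = 873.96 × 10^12 bytes = 873,960,000,000,000 bytes
1 PiB = 1,125,899,906,842,624 bytes
873,960,000,000,000 / 1,125,899,906,842,624 = 0.78 PiB

0.78 PiB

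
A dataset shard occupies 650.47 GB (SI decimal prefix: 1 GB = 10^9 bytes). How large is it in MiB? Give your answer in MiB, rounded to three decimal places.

620,336.533 MiB

650.47 GB = 650.47 × 10^9 bytes = 650,470,000,000 bytes
1 MiB = 2^20 bytes = 1,048,576 bytes
650,470,000,000 / 1,048,576 = 620,336.533 MiB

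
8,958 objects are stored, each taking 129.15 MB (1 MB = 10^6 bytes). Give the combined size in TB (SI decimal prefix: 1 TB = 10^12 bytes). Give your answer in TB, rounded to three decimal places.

1.157 TB

Total = 8,958 × 129.15 MB = 1156925.7 MB
= 1156925.7 × 1,000,000 bytes = 1,156,925,700,000 bytes
1 TB = 1,000,000,000,000 bytes
1,156,925,700,000 / 1,000,000,000,000 = 1.157 TB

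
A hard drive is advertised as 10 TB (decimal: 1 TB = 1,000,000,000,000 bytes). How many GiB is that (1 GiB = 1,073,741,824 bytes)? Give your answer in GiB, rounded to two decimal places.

9,313.23 GiB

10 TB = 10 × 10^12 bytes = 10,000,000,000,000 bytes
1 GiB = 2^30 bytes = 1,073,741,824 bytes
10,000,000,000,000 / 1,073,741,824 = 9,313.23 GiB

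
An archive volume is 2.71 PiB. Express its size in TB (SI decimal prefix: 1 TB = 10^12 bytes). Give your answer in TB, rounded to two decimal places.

3,051.19 TB

2.71 PiB = 2.71 × 2^50 bytes = 3,051,188,747,543,511.04 bytes
1 TB = 10^12 bytes = 1,000,000,000,000 bytes
3,051,188,747,543,511.04 / 1,000,000,000,000 = 3,051.19 TB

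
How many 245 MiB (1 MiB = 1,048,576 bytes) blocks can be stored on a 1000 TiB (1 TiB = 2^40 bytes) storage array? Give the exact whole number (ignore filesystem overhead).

Capacity: 1000 TiB = 1,099,511,627,776,000 bytes
Per item: 245 MiB = 256,901,120 bytes
⌊1,099,511,627,776,000 / 256,901,120⌋ = 4,279,902

4,279,902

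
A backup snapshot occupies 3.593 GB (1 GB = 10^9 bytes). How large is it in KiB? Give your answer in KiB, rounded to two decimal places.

3,508,789.06 KiB

3.593 GB = 3.593 × 10^9 bytes = 3,593,000,000 bytes
1 KiB = 1,024 bytes
3,593,000,000 / 1,024 = 3,508,789.06 KiB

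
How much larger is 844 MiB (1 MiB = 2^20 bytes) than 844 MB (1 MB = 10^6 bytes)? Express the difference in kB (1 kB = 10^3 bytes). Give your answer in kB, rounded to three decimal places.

40,998.144 kB

844 MiB = 844 × 1,048,576 = 884,998,144 bytes
844 MB = 844 × 1,000,000 = 844,000,000 bytes
difference = 40,998,144 bytes
40,998,144 / 1,000 = 40,998.144 kB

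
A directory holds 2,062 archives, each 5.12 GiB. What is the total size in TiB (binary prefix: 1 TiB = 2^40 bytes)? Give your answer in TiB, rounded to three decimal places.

Total = 2,062 × 5.12 GiB = 10557.44 GiB
= 10557.44 × 1,073,741,824 bytes = 11,335,964,882,370.56 bytes
1 TiB = 1,099,511,627,776 bytes
11,335,964,882,370.56 / 1,099,511,627,776 = 10.310 TiB

10.310 TiB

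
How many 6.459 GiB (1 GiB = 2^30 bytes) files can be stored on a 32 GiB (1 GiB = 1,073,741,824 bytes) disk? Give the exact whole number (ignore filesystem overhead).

4

Capacity: 32 GiB = 34,359,738,368 bytes
Per item: 6.459 GiB = 6,935,298,441.216 bytes
⌊34,359,738,368 / 6,935,298,441.216⌋ = 4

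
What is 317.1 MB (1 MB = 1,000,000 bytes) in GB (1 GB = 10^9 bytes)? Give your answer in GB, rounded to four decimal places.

0.3171 GB

317.1 MB × 1,000,000 bytes/MB = 317,100,000 bytes
1 GB = 10^9 bytes = 1,000,000,000 bytes
317,100,000 / 1,000,000,000 = 0.3171 GB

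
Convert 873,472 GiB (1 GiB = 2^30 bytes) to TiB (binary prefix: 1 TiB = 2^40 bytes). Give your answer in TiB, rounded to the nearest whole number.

873,472 GiB × 1,073,741,824 bytes/GiB = 937,883,418,492,928 bytes
1 TiB = 1,099,511,627,776 bytes
937,883,418,492,928 / 1,099,511,627,776 = 853 TiB

853 TiB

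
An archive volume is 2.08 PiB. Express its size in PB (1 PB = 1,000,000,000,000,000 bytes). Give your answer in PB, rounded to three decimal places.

2.08 PiB × 1,125,899,906,842,624 bytes/PiB = 2,341,871,806,232,657.92 bytes
1 PB = 10^15 bytes = 1,000,000,000,000,000 bytes
2,341,871,806,232,657.92 / 1,000,000,000,000,000 = 2.342 PB

2.342 PB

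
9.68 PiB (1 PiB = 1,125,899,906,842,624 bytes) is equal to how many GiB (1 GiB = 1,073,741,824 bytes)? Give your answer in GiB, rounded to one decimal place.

10,150,215.7 GiB

9.68 PiB = 9.68 × 2^50 bytes = 10,898,711,098,236,600.32 bytes
1 GiB = 2^30 bytes = 1,073,741,824 bytes
10,898,711,098,236,600.32 / 1,073,741,824 = 10,150,215.7 GiB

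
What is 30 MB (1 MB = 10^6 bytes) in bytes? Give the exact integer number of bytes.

30 × 1,000,000 = 30,000,000 bytes  (1 MB = 10^6 bytes)

30,000,000 bytes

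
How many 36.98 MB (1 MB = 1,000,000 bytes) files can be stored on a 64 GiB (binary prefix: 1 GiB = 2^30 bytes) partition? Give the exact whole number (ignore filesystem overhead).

Capacity: 64 GiB = 68,719,476,736 bytes
Per item: 36.98 MB = 36,980,000 bytes
⌊68,719,476,736 / 36,980,000⌋ = 1,858

1,858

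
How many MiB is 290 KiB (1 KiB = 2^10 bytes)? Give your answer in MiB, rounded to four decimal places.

290 KiB = 290 × 2^10 bytes = 296,960 bytes
1 MiB = 1,048,576 bytes
296,960 / 1,048,576 = 0.2832 MiB

0.2832 MiB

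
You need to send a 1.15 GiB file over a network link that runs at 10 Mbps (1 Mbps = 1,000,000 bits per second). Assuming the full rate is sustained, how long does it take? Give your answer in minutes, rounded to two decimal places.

16.46 minutes

1.15 GiB = 1,234,803,097.6 bytes = 9,878,424,780.8 bits
10 Mbps = 10,000,000 bits/s
time = 9,878,424,780.8 / 10,000,000 = 987.842 s
987.842 s / 60 = 16.46 minutes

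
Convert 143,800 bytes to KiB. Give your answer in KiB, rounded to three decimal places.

140.430 KiB

143,800 bytes given.
1 KiB = 1,024 bytes
143,800 / 1,024 = 140.430 KiB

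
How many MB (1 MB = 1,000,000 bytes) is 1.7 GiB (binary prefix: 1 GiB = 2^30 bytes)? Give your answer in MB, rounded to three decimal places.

1.7 GiB = 1.7 × 2^30 bytes = 1,825,361,100.8 bytes
1 MB = 10^6 bytes = 1,000,000 bytes
1,825,361,100.8 / 1,000,000 = 1,825.361 MB

1,825.361 MB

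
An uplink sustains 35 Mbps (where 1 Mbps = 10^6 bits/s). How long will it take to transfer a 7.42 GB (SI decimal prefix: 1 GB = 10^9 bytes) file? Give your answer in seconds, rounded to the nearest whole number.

1,696 seconds

7.42 GB = 7,420,000,000 bytes = 59,360,000,000 bits
35 Mbps = 35,000,000 bits/s
time = 59,360,000,000 / 35,000,000 = 1,696 s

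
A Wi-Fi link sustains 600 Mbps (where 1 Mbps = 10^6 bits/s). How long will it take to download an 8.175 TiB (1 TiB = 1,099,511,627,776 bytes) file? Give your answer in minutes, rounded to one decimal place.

1,997.4 minutes

8.175 TiB = 8,988,507,557,068.8 bytes = 71,908,060,456,550.4 bits
600 Mbps = 600,000,000 bits/s
time = 71,908,060,456,550.4 / 600,000,000 = 119,846.77 s
119,846.77 s / 60 = 1,997.4 minutes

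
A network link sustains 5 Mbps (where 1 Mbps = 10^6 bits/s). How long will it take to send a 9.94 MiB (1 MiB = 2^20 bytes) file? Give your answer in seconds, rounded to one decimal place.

9.94 MiB = 10,422,845.44 bytes = 83,382,763.52 bits
5 Mbps = 5,000,000 bits/s
time = 83,382,763.52 / 5,000,000 = 16.7 s

16.7 seconds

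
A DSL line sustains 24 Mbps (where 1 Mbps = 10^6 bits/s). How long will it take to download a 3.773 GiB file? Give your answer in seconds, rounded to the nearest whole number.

3.773 GiB = 4,051,227,901.952 bytes = 32,409,823,215.616 bits
24 Mbps = 24,000,000 bits/s
time = 32,409,823,215.616 / 24,000,000 = 1,350 s

1,350 seconds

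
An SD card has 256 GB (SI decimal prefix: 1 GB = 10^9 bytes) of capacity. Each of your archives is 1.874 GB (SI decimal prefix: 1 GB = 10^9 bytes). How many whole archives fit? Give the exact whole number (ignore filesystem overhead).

136

Capacity: 256 GB = 256,000,000,000 bytes
Per item: 1.874 GB = 1,874,000,000 bytes
⌊256,000,000,000 / 1,874,000,000⌋ = 136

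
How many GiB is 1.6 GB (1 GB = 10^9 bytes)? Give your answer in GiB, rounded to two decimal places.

1.6 GB = 1.6 × 10^9 bytes = 1,600,000,000 bytes
1 GiB = 2^30 bytes = 1,073,741,824 bytes
1,600,000,000 / 1,073,741,824 = 1.49 GiB

1.49 GiB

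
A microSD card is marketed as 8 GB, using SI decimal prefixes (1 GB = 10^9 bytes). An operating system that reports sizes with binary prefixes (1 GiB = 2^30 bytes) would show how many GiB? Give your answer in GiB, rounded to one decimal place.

8 GB × 1,000,000,000 bytes/GB = 8,000,000,000 bytes
1 GiB = 2^30 bytes = 1,073,741,824 bytes
8,000,000,000 / 1,073,741,824 = 7.5 GiB

7.5 GiB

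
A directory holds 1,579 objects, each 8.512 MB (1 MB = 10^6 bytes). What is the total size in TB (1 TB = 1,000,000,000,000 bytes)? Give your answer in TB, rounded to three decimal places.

Total = 1,579 × 8.512 MB = 13440.448 MB
= 13440.448 × 1,000,000 bytes = 13,440,448,000 bytes
1 TB = 1,000,000,000,000 bytes
13,440,448,000 / 1,000,000,000,000 = 0.013 TB

0.013 TB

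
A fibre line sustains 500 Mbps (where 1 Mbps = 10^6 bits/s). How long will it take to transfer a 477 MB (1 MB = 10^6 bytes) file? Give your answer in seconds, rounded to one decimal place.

7.6 seconds

477 MB = 477,000,000 bytes = 3,816,000,000 bits
500 Mbps = 500,000,000 bits/s
time = 3,816,000,000 / 500,000,000 = 7.6 s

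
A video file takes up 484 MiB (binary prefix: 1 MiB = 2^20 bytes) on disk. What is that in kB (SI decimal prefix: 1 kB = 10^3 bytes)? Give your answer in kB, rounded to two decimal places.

484 MiB = 484 × 2^20 bytes = 507,510,784 bytes
1 kB = 1,000 bytes
507,510,784 / 1,000 = 507,510.78 kB

507,510.78 kB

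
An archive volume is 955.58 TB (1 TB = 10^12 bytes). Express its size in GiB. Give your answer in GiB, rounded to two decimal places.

955.58 TB × 1,000,000,000,000 bytes/TB = 955,580,000,000,000 bytes
1 GiB = 2^30 bytes = 1,073,741,824 bytes
955,580,000,000,000 / 1,073,741,824 = 889,953.23 GiB

889,953.23 GiB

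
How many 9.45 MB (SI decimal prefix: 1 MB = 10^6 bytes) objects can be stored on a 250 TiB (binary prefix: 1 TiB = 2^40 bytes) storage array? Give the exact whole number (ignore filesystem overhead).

29,087,609

Capacity: 250 TiB = 274,877,906,944,000 bytes
Per item: 9.45 MB = 9,450,000 bytes
⌊274,877,906,944,000 / 9,450,000⌋ = 29,087,609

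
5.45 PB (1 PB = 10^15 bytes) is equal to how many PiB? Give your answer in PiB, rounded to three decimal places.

5.45 PB = 5.45 × 10^15 bytes = 5,450,000,000,000,000 bytes
1 PiB = 1,125,899,906,842,624 bytes
5,450,000,000,000,000 / 1,125,899,906,842,624 = 4.841 PiB

4.841 PiB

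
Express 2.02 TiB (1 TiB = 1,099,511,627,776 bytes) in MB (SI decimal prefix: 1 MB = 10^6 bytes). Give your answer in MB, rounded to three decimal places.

2.02 TiB × 1,099,511,627,776 bytes/TiB = 2,221,013,488,107.52 bytes
1 MB = 10^6 bytes = 1,000,000 bytes
2,221,013,488,107.52 / 1,000,000 = 2,221,013.488 MB

2,221,013.488 MB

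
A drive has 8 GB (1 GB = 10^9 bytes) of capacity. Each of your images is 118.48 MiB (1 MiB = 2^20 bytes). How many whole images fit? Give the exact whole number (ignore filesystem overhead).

64

Capacity: 8 GB = 8,000,000,000 bytes
Per item: 118.48 MiB = 124,235,284.48 bytes
⌊8,000,000,000 / 124,235,284.48⌋ = 64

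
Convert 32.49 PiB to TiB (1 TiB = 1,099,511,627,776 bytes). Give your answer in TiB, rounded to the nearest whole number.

32.49 PiB = 32.49 × 2^50 bytes = 36,580,487,973,316,853.76 bytes
1 TiB = 2^40 bytes = 1,099,511,627,776 bytes
36,580,487,973,316,853.76 / 1,099,511,627,776 = 33,270 TiB

33,270 TiB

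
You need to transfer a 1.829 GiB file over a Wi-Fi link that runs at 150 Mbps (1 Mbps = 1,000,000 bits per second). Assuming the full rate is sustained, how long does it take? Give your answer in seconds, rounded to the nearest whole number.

1.829 GiB = 1,963,873,796.096 bytes = 15,710,990,368.768 bits
150 Mbps = 150,000,000 bits/s
time = 15,710,990,368.768 / 150,000,000 = 105 s

105 seconds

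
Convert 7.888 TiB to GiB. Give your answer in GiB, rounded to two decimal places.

8,077.31 GiB

7.888 TiB = 7.888 × 2^40 bytes = 8,672,947,719,897.088 bytes
1 GiB = 1,073,741,824 bytes
8,672,947,719,897.088 / 1,073,741,824 = 8,077.31 GiB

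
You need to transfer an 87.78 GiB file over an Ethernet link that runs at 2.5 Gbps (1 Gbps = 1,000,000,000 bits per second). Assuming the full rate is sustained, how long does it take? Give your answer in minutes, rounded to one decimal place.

87.78 GiB = 94,253,057,310.72 bytes = 754,024,458,485.76 bits
2.5 Gbps = 2,500,000,000 bits/s
time = 754,024,458,485.76 / 2,500,000,000 = 301.61 s
301.61 s / 60 = 5.0 minutes

5.0 minutes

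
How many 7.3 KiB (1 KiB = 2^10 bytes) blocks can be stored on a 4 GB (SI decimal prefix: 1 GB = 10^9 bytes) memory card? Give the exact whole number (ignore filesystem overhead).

Capacity: 4 GB = 4,000,000,000 bytes
Per item: 7.3 KiB = 7,475.2 bytes
⌊4,000,000,000 / 7,475.2⌋ = 535,102

535,102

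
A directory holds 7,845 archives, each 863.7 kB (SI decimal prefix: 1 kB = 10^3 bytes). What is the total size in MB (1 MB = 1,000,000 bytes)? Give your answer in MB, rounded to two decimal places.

Total = 7,845 × 863.7 kB = 6775726.5 kB
= 6775726.5 × 1,000 bytes = 6,775,726,500 bytes
1 MB = 1,000,000 bytes
6,775,726,500 / 1,000,000 = 6,775.73 MB

6,775.73 MB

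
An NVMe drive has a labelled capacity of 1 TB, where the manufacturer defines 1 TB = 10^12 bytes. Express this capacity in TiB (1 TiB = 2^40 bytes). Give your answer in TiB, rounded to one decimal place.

0.9 TiB

1 TB = 1 × 10^12 bytes = 1,000,000,000,000 bytes
1 TiB = 2^40 bytes = 1,099,511,627,776 bytes
1,000,000,000,000 / 1,099,511,627,776 = 0.9 TiB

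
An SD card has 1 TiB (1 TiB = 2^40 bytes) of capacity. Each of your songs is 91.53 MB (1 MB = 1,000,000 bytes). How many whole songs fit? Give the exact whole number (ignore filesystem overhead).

Capacity: 1 TiB = 1,099,511,627,776 bytes
Per item: 91.53 MB = 91,530,000 bytes
⌊1,099,511,627,776 / 91,530,000⌋ = 12,012

12,012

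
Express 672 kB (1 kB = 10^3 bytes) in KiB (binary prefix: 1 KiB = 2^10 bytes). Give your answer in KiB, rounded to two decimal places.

656.25 KiB

672 kB = 672 × 10^3 bytes = 672,000 bytes
1 KiB = 2^10 bytes = 1,024 bytes
672,000 / 1,024 = 656.25 KiB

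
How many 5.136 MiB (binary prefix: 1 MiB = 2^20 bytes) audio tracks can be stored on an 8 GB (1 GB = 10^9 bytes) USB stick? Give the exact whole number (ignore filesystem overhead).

Capacity: 8 GB = 8,000,000,000 bytes
Per item: 5.136 MiB = 5,385,486.336 bytes
⌊8,000,000,000 / 5,385,486.336⌋ = 1,485

1,485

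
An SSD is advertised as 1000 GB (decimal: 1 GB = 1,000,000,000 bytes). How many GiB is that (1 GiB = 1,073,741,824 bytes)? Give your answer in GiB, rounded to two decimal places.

1000 GB = 1000 × 10^9 bytes = 1,000,000,000,000 bytes
1 GiB = 1,073,741,824 bytes
1,000,000,000,000 / 1,073,741,824 = 931.32 GiB

931.32 GiB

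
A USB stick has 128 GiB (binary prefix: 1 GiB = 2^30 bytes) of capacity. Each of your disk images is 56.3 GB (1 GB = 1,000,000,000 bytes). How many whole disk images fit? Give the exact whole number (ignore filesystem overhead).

2

Capacity: 128 GiB = 137,438,953,472 bytes
Per item: 56.3 GB = 56,300,000,000 bytes
⌊137,438,953,472 / 56,300,000,000⌋ = 2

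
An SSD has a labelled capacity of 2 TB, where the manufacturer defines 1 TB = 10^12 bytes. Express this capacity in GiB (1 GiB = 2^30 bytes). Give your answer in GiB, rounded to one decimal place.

2 TB × 1,000,000,000,000 bytes/TB = 2,000,000,000,000 bytes
1 GiB = 2^30 bytes = 1,073,741,824 bytes
2,000,000,000,000 / 1,073,741,824 = 1,862.6 GiB

1,862.6 GiB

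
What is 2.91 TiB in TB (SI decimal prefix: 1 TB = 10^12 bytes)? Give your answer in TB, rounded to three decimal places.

2.91 TiB = 2.91 × 2^40 bytes = 3,199,578,836,828.16 bytes
1 TB = 10^12 bytes = 1,000,000,000,000 bytes
3,199,578,836,828.16 / 1,000,000,000,000 = 3.200 TB

3.200 TB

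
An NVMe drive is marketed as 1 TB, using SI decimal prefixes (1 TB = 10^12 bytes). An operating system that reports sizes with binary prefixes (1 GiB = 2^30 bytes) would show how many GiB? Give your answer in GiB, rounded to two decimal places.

1 TB × 1,000,000,000,000 bytes/TB = 1,000,000,000,000 bytes
1 GiB = 2^30 bytes = 1,073,741,824 bytes
1,000,000,000,000 / 1,073,741,824 = 931.32 GiB

931.32 GiB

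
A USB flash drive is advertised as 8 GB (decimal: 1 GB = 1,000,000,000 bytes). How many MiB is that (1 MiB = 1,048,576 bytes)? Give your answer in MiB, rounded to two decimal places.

8 GB = 8 × 10^9 bytes = 8,000,000,000 bytes
1 MiB = 1,048,576 bytes
8,000,000,000 / 1,048,576 = 7,629.39 MiB

7,629.39 MiB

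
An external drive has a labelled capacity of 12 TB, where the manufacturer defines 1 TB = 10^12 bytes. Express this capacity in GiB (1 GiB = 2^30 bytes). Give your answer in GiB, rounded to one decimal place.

11,175.9 GiB

12 TB = 12 × 10^12 bytes = 12,000,000,000,000 bytes
1 GiB = 1,073,741,824 bytes
12,000,000,000,000 / 1,073,741,824 = 11,175.9 GiB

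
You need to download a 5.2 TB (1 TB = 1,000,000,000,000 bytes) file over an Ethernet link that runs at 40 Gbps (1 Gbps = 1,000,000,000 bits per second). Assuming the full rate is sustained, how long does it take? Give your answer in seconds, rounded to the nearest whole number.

5.2 TB = 5,200,000,000,000 bytes = 41,600,000,000,000 bits
40 Gbps = 40,000,000,000 bits/s
time = 41,600,000,000,000 / 40,000,000,000 = 1,040 s

1,040 seconds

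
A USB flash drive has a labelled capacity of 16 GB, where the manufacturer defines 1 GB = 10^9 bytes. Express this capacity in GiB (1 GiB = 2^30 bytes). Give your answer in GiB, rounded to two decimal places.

16 GB × 1,000,000,000 bytes/GB = 16,000,000,000 bytes
1 GiB = 1,073,741,824 bytes
16,000,000,000 / 1,073,741,824 = 14.90 GiB

14.90 GiB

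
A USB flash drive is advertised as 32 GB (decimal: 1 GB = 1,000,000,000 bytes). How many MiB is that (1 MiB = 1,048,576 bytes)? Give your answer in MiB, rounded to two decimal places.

30,517.58 MiB

32 GB = 32 × 10^9 bytes = 32,000,000,000 bytes
1 MiB = 2^20 bytes = 1,048,576 bytes
32,000,000,000 / 1,048,576 = 30,517.58 MiB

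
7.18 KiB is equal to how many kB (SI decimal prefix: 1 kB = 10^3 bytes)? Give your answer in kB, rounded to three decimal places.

7.352 kB

7.18 KiB × 1,024 bytes/KiB = 7,352.32 bytes
1 kB = 1,000 bytes
7,352.32 / 1,000 = 7.352 kB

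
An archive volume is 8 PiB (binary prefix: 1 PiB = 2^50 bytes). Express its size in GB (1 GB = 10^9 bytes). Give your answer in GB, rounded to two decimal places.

9,007,199.25 GB

8 PiB = 8 × 2^50 bytes = 9,007,199,254,740,992 bytes
1 GB = 10^9 bytes = 1,000,000,000 bytes
9,007,199,254,740,992 / 1,000,000,000 = 9,007,199.25 GB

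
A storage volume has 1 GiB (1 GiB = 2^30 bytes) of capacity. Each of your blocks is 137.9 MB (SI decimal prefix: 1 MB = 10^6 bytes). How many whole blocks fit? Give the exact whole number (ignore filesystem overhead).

7

Capacity: 1 GiB = 1,073,741,824 bytes
Per item: 137.9 MB = 137,900,000 bytes
⌊1,073,741,824 / 137,900,000⌋ = 7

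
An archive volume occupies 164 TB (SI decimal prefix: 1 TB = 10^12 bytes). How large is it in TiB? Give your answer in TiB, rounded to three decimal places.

164 TB × 1,000,000,000,000 bytes/TB = 164,000,000,000,000 bytes
1 TiB = 2^40 bytes = 1,099,511,627,776 bytes
164,000,000,000,000 / 1,099,511,627,776 = 149.157 TiB

149.157 TiB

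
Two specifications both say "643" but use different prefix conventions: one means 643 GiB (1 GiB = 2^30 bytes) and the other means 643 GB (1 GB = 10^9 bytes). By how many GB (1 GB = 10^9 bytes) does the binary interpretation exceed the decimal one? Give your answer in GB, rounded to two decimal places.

643 GiB = 643 × 1,073,741,824 = 690,415,992,832 bytes
643 GB = 643 × 1,000,000,000 = 643,000,000,000 bytes
difference = 47,415,992,832 bytes
47,415,992,832 / 1,000,000,000 = 47.42 GB

47.42 GB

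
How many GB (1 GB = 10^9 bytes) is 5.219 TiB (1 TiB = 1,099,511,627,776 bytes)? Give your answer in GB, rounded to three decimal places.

5,738.351 GB

5.219 TiB × 1,099,511,627,776 bytes/TiB = 5,738,351,185,362.944 bytes
1 GB = 10^9 bytes = 1,000,000,000 bytes
5,738,351,185,362.944 / 1,000,000,000 = 5,738.351 GB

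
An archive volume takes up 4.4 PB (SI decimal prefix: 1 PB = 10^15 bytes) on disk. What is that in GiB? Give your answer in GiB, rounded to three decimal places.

4,097,819.328 GiB

4.4 PB × 1,000,000,000,000,000 bytes/PB = 4,400,000,000,000,000 bytes
1 GiB = 1,073,741,824 bytes
4,400,000,000,000,000 / 1,073,741,824 = 4,097,819.328 GiB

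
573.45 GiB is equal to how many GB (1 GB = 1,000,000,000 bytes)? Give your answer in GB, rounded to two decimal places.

615.74 GB

573.45 GiB = 573.45 × 2^30 bytes = 615,737,248,972.8 bytes
1 GB = 1,000,000,000 bytes
615,737,248,972.8 / 1,000,000,000 = 615.74 GB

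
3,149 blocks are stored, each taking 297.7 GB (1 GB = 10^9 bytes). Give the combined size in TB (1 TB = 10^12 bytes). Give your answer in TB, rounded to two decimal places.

Total = 3,149 × 297.7 GB = 937457.3 GB
= 937457.3 × 1,000,000,000 bytes = 937,457,300,000,000 bytes
1 TB = 1,000,000,000,000 bytes
937,457,300,000,000 / 1,000,000,000,000 = 937.46 TB

937.46 TB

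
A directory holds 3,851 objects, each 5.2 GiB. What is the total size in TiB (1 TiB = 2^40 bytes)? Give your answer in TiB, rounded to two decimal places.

Total = 3,851 × 5.2 GiB = 20025.2 GiB
= 20025.2 × 1,073,741,824 bytes = 21,501,894,773,964.8 bytes
1 TiB = 1,099,511,627,776 bytes
21,501,894,773,964.8 / 1,099,511,627,776 = 19.56 TiB

19.56 TiB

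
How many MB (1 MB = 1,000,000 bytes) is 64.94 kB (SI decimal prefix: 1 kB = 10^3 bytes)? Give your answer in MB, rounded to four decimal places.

64.94 kB = 64.94 × 10^3 bytes = 64,940 bytes
1 MB = 10^6 bytes = 1,000,000 bytes
64,940 / 1,000,000 = 0.0649 MB

0.0649 MB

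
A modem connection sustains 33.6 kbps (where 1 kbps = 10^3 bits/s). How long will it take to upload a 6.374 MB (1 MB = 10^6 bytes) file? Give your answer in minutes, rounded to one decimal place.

6.374 MB = 6,374,000 bytes = 50,992,000 bits
33.6 kbps = 33,600 bits/s
time = 50,992,000 / 33,600 = 1,517.62 s
1,517.62 s / 60 = 25.3 minutes

25.3 minutes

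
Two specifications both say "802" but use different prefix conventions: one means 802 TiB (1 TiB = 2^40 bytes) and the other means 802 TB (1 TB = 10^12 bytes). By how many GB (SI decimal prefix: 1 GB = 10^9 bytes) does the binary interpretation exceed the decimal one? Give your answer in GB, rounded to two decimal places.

802 TiB = 802 × 1,099,511,627,776 = 881,808,325,476,352 bytes
802 TB = 802 × 1,000,000,000,000 = 802,000,000,000,000 bytes
difference = 79,808,325,476,352 bytes
79,808,325,476,352 / 1,000,000,000 = 79,808.33 GB

79,808.33 GB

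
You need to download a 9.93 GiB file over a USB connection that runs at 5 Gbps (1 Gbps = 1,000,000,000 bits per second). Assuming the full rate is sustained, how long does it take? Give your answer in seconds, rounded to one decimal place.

9.93 GiB = 10,662,256,312.32 bytes = 85,298,050,498.56 bits
5 Gbps = 5,000,000,000 bits/s
time = 85,298,050,498.56 / 5,000,000,000 = 17.1 s

17.1 seconds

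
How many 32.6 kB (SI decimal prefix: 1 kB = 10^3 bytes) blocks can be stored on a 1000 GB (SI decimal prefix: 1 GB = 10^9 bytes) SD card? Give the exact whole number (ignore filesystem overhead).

30,674,846

Capacity: 1000 GB = 1,000,000,000,000 bytes
Per item: 32.6 kB = 32,600 bytes
⌊1,000,000,000,000 / 32,600⌋ = 30,674,846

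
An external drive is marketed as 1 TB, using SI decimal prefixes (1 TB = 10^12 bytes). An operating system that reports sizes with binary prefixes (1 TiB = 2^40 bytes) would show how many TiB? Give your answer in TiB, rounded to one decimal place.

0.9 TiB

1 TB = 1 × 10^12 bytes = 1,000,000,000,000 bytes
1 TiB = 2^40 bytes = 1,099,511,627,776 bytes
1,000,000,000,000 / 1,099,511,627,776 = 0.9 TiB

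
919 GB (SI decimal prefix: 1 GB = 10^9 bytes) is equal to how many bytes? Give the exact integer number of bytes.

919 × 1,000,000,000 = 919,000,000,000 bytes

919,000,000,000 bytes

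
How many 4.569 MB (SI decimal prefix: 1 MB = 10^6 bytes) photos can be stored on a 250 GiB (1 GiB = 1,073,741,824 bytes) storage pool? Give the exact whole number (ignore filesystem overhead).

Capacity: 250 GiB = 268,435,456,000 bytes
Per item: 4.569 MB = 4,569,000 bytes
⌊268,435,456,000 / 4,569,000⌋ = 58,751

58,751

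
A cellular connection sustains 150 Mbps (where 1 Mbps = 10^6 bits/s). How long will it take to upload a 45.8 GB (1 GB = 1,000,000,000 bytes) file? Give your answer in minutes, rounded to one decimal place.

45.8 GB = 45,800,000,000 bytes = 366,400,000,000 bits
150 Mbps = 150,000,000 bits/s
time = 366,400,000,000 / 150,000,000 = 2,442.67 s
2,442.67 s / 60 = 40.7 minutes

40.7 minutes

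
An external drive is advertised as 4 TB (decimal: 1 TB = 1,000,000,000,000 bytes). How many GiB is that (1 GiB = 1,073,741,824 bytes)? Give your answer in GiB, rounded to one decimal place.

3,725.3 GiB

4 TB × 1,000,000,000,000 bytes/TB = 4,000,000,000,000 bytes
1 GiB = 2^30 bytes = 1,073,741,824 bytes
4,000,000,000,000 / 1,073,741,824 = 3,725.3 GiB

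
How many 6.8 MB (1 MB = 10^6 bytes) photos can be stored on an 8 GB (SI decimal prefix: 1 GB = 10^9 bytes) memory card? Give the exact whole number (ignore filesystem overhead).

Capacity: 8 GB = 8,000,000,000 bytes
Per item: 6.8 MB = 6,800,000 bytes
⌊8,000,000,000 / 6,800,000⌋ = 1,176

1,176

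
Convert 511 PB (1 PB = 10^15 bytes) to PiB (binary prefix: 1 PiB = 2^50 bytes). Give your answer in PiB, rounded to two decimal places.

453.86 PiB

511 PB = 511 × 10^15 bytes = 511,000,000,000,000,000 bytes
1 PiB = 1,125,899,906,842,624 bytes
511,000,000,000,000,000 / 1,125,899,906,842,624 = 453.86 PiB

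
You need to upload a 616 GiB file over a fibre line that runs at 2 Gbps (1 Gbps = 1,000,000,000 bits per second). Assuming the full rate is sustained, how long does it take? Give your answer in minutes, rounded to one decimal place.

44.1 minutes

616 GiB = 661,424,963,584 bytes = 5,291,399,708,672 bits
2 Gbps = 2,000,000,000 bits/s
time = 5,291,399,708,672 / 2,000,000,000 = 2,645.70 s
2,645.70 s / 60 = 44.1 minutes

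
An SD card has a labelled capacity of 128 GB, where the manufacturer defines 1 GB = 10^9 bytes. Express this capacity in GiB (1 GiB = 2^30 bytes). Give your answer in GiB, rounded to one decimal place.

119.2 GiB

128 GB = 128 × 10^9 bytes = 128,000,000,000 bytes
1 GiB = 2^30 bytes = 1,073,741,824 bytes
128,000,000,000 / 1,073,741,824 = 119.2 GiB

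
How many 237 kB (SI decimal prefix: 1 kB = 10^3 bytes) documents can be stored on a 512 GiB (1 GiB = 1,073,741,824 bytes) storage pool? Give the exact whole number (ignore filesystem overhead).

Capacity: 512 GiB = 549,755,813,888 bytes
Per item: 237 kB = 237,000 bytes
⌊549,755,813,888 / 237,000⌋ = 2,319,644

2,319,644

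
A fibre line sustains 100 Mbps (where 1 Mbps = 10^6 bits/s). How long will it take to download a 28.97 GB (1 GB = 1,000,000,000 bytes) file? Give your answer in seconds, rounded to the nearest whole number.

28.97 GB = 28,970,000,000 bytes = 231,760,000,000 bits
100 Mbps = 100,000,000 bits/s
time = 231,760,000,000 / 100,000,000 = 2,318 s

2,318 seconds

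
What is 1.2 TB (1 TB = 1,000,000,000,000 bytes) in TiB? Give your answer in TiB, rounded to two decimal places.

1.2 TB × 1,000,000,000,000 bytes/TB = 1,200,000,000,000 bytes
1 TiB = 1,099,511,627,776 bytes
1,200,000,000,000 / 1,099,511,627,776 = 1.09 TiB

1.09 TiB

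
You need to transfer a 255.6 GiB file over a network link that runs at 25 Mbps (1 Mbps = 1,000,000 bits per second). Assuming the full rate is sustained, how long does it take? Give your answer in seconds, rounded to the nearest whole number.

255.6 GiB = 274,448,410,214.4 bytes = 2,195,587,281,715.2 bits
25 Mbps = 25,000,000 bits/s
time = 2,195,587,281,715.2 / 25,000,000 = 87,823 s

87,823 seconds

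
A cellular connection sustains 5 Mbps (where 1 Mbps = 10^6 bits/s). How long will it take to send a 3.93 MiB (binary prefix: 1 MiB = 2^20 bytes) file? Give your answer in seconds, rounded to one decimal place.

6.6 seconds

3.93 MiB = 4,120,903.68 bytes = 32,967,229.44 bits
5 Mbps = 5,000,000 bits/s
time = 32,967,229.44 / 5,000,000 = 6.6 s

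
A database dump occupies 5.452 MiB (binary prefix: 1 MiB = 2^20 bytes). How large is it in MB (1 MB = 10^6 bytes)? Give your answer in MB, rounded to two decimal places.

5.72 MB

5.452 MiB = 5.452 × 2^20 bytes = 5,716,836.352 bytes
1 MB = 1,000,000 bytes
5,716,836.352 / 1,000,000 = 5.72 MB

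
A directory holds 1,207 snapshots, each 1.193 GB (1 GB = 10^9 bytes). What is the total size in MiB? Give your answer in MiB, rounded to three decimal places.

1,373,244.286 MiB

Total = 1,207 × 1.193 GB = 1439.951 GB
= 1439.951 × 1,000,000,000 bytes = 1,439,951,000,000 bytes
1 MiB = 1,048,576 bytes
1,439,951,000,000 / 1,048,576 = 1,373,244.286 MiB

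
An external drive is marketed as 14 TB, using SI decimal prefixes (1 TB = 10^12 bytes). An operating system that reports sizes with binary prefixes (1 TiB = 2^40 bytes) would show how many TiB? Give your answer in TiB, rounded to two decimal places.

12.73 TiB

14 TB × 1,000,000,000,000 bytes/TB = 14,000,000,000,000 bytes
1 TiB = 2^40 bytes = 1,099,511,627,776 bytes
14,000,000,000,000 / 1,099,511,627,776 = 12.73 TiB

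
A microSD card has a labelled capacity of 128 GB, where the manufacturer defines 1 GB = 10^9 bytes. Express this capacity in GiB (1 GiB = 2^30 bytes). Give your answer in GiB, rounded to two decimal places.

119.21 GiB

128 GB = 128 × 10^9 bytes = 128,000,000,000 bytes
1 GiB = 1,073,741,824 bytes
128,000,000,000 / 1,073,741,824 = 119.21 GiB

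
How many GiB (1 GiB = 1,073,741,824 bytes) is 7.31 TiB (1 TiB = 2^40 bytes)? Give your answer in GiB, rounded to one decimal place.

7,485.4 GiB

7.31 TiB × 1,099,511,627,776 bytes/TiB = 8,037,429,999,042.56 bytes
1 GiB = 2^30 bytes = 1,073,741,824 bytes
8,037,429,999,042.56 / 1,073,741,824 = 7,485.4 GiB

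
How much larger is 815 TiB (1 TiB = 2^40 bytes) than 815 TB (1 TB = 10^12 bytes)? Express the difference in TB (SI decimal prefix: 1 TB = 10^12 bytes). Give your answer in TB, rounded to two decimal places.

815 TiB = 815 × 1,099,511,627,776 = 896,101,976,637,440 bytes
815 TB = 815 × 1,000,000,000,000 = 815,000,000,000,000 bytes
difference = 81,101,976,637,440 bytes
81,101,976,637,440 / 1,000,000,000,000 = 81.10 TB

81.10 TB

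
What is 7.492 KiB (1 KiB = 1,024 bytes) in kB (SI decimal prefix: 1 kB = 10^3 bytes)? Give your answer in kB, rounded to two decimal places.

7.67 kB

7.492 KiB × 1,024 bytes/KiB = 7,671.808 bytes
1 kB = 1,000 bytes
7,671.808 / 1,000 = 7.67 kB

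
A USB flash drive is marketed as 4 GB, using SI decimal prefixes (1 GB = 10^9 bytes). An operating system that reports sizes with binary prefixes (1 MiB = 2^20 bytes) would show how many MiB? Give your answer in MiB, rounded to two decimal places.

4 GB = 4 × 10^9 bytes = 4,000,000,000 bytes
1 MiB = 1,048,576 bytes
4,000,000,000 / 1,048,576 = 3,814.70 MiB

3,814.70 MiB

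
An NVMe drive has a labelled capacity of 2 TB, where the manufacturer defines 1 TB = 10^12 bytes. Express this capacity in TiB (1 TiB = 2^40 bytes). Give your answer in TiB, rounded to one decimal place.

1.8 TiB

2 TB = 2 × 10^12 bytes = 2,000,000,000,000 bytes
1 TiB = 1,099,511,627,776 bytes
2,000,000,000,000 / 1,099,511,627,776 = 1.8 TiB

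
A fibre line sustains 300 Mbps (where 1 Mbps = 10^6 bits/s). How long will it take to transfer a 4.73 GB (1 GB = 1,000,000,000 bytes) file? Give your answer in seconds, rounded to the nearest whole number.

4.73 GB = 4,730,000,000 bytes = 37,840,000,000 bits
300 Mbps = 300,000,000 bits/s
time = 37,840,000,000 / 300,000,000 = 126 s

126 seconds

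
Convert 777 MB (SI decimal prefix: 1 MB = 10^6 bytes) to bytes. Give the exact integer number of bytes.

777 × 1,000,000 = 777,000,000 bytes

777,000,000 bytes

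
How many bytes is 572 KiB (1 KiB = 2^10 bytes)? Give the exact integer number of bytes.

572 × 1,024 = 585,728 bytes  (1 KiB = 2^10 bytes)

585,728 bytes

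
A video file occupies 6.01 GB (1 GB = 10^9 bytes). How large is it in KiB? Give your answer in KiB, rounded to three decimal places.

6.01 GB = 6.01 × 10^9 bytes = 6,010,000,000 bytes
1 KiB = 1,024 bytes
6,010,000,000 / 1,024 = 5,869,140.625 KiB

5,869,140.625 KiB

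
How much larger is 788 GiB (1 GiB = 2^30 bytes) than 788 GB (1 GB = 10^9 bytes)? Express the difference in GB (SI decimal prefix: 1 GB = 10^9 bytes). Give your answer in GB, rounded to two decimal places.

788 GiB = 788 × 1,073,741,824 = 846,108,557,312 bytes
788 GB = 788 × 1,000,000,000 = 788,000,000,000 bytes
difference = 58,108,557,312 bytes
58,108,557,312 / 1,000,000,000 = 58.11 GB

58.11 GB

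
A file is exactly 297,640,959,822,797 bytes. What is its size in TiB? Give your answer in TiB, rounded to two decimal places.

297,640,959,822,797 bytes given.
1 TiB = 2^40 bytes = 1,099,511,627,776 bytes
297,640,959,822,797 / 1,099,511,627,776 = 270.70 TiB

270.70 TiB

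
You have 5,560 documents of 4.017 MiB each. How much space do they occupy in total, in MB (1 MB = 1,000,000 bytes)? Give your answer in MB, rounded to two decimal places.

23,419.44 MB

Total = 5,560 × 4.017 MiB = 22334.52 MiB
= 22334.52 × 1,048,576 bytes = 23,419,441,643.52 bytes
1 MB = 1,000,000 bytes
23,419,441,643.52 / 1,000,000 = 23,419.44 MB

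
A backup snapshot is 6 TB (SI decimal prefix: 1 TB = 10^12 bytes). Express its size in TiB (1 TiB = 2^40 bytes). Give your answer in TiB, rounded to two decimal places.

6 TB = 6 × 10^12 bytes = 6,000,000,000,000 bytes
1 TiB = 2^40 bytes = 1,099,511,627,776 bytes
6,000,000,000,000 / 1,099,511,627,776 = 5.46 TiB

5.46 TiB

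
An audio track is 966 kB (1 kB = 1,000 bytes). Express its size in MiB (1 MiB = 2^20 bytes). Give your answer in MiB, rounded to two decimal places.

0.92 MiB

966 kB = 966 × 10^3 bytes = 966,000 bytes
1 MiB = 2^20 bytes = 1,048,576 bytes
966,000 / 1,048,576 = 0.92 MiB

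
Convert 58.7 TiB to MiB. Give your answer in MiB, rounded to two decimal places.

61,551,411.20 MiB

58.7 TiB = 58.7 × 2^40 bytes = 64,541,332,550,451.2 bytes
1 MiB = 2^20 bytes = 1,048,576 bytes
64,541,332,550,451.2 / 1,048,576 = 61,551,411.20 MiB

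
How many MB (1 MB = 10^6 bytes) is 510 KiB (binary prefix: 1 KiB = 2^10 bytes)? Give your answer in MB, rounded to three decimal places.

0.522 MB

510 KiB = 510 × 2^10 bytes = 522,240 bytes
1 MB = 10^6 bytes = 1,000,000 bytes
522,240 / 1,000,000 = 0.522 MB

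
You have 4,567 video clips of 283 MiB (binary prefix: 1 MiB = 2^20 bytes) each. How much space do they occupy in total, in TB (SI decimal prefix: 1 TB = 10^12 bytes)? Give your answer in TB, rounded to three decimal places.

1.355 TB

Total = 4,567 × 283 MiB = 1,292,461 MiB
= 1,292,461 × 1,048,576 bytes = 1,355,243,585,536 bytes
1 TB = 1,000,000,000,000 bytes
1,355,243,585,536 / 1,000,000,000,000 = 1.355 TB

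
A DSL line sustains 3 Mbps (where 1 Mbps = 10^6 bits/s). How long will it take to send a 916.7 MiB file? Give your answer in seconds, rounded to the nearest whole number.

2,563 seconds

916.7 MiB = 961,229,619.2 bytes = 7,689,836,953.6 bits
3 Mbps = 3,000,000 bits/s
time = 7,689,836,953.6 / 3,000,000 = 2,563 s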